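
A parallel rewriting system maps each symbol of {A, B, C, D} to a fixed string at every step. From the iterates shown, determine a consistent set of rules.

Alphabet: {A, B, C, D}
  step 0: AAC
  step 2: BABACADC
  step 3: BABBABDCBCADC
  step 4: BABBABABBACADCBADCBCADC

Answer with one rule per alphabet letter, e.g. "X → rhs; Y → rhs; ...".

  step 3 ⇒ step 4: BABBABDCBCADC ⇒ BA·B·BA·BA·B·BA·CA·DC·BA·DC·B·CA·DC
    A ↦ B
    B ↦ BA
    C ↦ DC
    D ↦ CA

A->B, B->BA, C->DC, D->CA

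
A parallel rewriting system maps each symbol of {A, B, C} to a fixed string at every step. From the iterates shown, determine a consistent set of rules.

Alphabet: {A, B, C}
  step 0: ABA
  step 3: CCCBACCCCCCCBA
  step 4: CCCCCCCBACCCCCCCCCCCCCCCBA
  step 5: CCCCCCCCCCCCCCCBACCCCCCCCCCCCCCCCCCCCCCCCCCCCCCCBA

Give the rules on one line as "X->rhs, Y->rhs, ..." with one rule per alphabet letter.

  step 4 ⇒ step 5: CCCCCCCBACCCCCCCCCCCCCCCBA ⇒ CC·CC·CC·CC·CC·CC·CC·C·BA·CC·CC·CC·CC·CC·CC·CC·CC·CC·CC·CC·CC·CC·CC·CC·C·BA
    A ↦ BA
    B ↦ C
    C ↦ CC

A->BA, B->C, C->CC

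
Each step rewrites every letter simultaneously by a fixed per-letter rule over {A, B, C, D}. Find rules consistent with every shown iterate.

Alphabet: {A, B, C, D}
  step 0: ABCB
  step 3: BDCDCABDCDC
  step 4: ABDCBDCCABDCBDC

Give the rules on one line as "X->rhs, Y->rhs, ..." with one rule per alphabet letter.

A->C, B->A, C->DC, D->B

  step 3 ⇒ step 4: BDCDCABDCDC ⇒ A·B·DC·B·DC·C·A·B·DC·B·DC
    A ↦ C
    B ↦ A
    C ↦ DC
    D ↦ B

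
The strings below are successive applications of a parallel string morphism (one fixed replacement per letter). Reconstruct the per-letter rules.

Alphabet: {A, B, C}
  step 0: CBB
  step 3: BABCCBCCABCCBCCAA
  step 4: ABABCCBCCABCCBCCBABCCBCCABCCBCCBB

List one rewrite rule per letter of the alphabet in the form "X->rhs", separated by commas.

A->B, B->A, C->BCC

  step 3 ⇒ step 4: BABCCBCCABCCBCCAA ⇒ A·B·A·BCC·BCC·A·BCC·BCC·B·A·BCC·BCC·A·BCC·BCC·B·B
    A ↦ B
    B ↦ A
    C ↦ BCC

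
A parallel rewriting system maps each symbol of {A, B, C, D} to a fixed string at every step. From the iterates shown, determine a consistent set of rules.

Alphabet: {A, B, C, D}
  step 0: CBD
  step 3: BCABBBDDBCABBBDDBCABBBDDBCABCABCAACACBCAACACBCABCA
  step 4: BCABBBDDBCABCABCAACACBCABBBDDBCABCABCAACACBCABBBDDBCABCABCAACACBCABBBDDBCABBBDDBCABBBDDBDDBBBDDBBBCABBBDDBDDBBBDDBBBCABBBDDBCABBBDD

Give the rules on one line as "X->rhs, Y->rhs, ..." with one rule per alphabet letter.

A->BDD, B->BCA, C->BB, D->AC

  step 3 ⇒ step 4: BCABBBDDBCABBBDDBCABBBDDBCABCABCAACACBCAACACBCABCA ⇒ BCA·BB·BDD·BCA·BCA·BCA·AC·AC·BCA·BB·BDD·BCA·BCA·BCA·AC·AC·BCA·BB·BDD·BCA·BCA·BCA·AC·AC·BCA·BB·BDD·BCA·BB·BDD·BCA·BB·BDD·BDD·BB·BDD·BB·BCA·BB·BDD·BDD·BB·BDD·BB·BCA·BB·BDD·BCA·BB·BDD
    A ↦ BDD
    B ↦ BCA
    C ↦ BB
    D ↦ AC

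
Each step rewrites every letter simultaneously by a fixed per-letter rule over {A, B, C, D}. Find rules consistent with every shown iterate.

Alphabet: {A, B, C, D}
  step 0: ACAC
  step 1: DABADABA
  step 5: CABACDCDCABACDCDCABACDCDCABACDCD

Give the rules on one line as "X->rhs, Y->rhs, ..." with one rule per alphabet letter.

A->D, B->C, C->ABA, D->C

  step 0 ⇒ step 1: ACAC ⇒ D·ABA·D·ABA
    A ↦ D
    C ↦ ABA
    B ↦ C  (constrained at step 1)
    D ↦ C  (constrained at step 1)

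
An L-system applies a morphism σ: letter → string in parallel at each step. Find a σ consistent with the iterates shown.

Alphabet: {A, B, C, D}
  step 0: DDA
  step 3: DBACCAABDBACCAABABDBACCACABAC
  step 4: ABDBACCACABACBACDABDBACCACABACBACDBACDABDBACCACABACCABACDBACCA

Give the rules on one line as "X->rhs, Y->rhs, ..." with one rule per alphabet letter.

A->BAC, B->D, C->CA, D->AB

  step 3 ⇒ step 4: DBACCAABDBACCAABABDBACCACABAC ⇒ AB·D·BAC·CA·CA·BAC·BAC·D·AB·D·BAC·CA·CA·BAC·BAC·D·BAC·D·AB·D·BAC·CA·CA·BAC·CA·BAC·D·BAC·CA
    A ↦ BAC
    B ↦ D
    C ↦ CA
    D ↦ AB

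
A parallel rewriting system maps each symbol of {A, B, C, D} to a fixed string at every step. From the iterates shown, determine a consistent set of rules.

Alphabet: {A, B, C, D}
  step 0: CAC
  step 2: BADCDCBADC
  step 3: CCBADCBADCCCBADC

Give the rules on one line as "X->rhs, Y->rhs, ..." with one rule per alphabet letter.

A->C, B->C, C->DC, D->BA

  step 2 ⇒ step 3: BADCDCBADC ⇒ C·C·BA·DC·BA·DC·C·C·BA·DC
    A ↦ C
    B ↦ C
    C ↦ DC
    D ↦ BA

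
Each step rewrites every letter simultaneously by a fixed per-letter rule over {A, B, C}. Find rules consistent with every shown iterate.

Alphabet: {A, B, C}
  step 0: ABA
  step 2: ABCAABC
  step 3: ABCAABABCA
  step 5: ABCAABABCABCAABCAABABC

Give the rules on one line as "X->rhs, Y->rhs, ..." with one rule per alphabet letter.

A->AB, B->C, C->A

  step 2 ⇒ step 3: ABCAABC ⇒ AB·C·A·AB·AB·C·A
    A ↦ AB
    B ↦ C
    C ↦ A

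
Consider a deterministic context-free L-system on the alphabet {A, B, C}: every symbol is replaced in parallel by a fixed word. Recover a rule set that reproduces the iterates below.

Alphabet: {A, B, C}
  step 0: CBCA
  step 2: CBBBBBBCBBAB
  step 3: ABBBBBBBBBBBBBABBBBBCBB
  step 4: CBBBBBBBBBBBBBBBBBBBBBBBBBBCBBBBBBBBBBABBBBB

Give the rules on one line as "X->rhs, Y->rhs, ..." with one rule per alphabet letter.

A->C, B->BB, C->AB

  step 3 ⇒ step 4: ABBBBBBBBBBBBBABBBBBCBB ⇒ C·BB·BB·BB·BB·BB·BB·BB·BB·BB·BB·BB·BB·BB·C·BB·BB·BB·BB·BB·AB·BB·BB
    A ↦ C
    B ↦ BB
    C ↦ AB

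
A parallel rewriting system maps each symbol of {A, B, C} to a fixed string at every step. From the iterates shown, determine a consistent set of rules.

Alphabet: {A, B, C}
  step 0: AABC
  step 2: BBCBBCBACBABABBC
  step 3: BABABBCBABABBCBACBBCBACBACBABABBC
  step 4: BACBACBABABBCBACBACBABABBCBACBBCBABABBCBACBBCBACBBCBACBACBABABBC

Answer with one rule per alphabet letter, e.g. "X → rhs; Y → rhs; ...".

A->C, B->BA, C->BBC

  step 3 ⇒ step 4: BABABBCBABABBCBACBBCBACBACBABABBC ⇒ BA·C·BA·C·BA·BA·BBC·BA·C·BA·C·BA·BA·BBC·BA·C·BBC·BA·BA·BBC·BA·C·BBC·BA·C·BBC·BA·C·BA·C·BA·BA·BBC
    A ↦ C
    B ↦ BA
    C ↦ BBC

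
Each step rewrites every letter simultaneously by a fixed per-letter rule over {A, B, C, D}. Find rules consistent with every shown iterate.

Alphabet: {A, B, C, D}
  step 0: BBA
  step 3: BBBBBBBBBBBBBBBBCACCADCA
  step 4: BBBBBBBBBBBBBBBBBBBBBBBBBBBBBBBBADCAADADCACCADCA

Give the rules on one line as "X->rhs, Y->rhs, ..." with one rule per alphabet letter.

A->CA, B->BB, C->AD, D->CC

  step 3 ⇒ step 4: BBBBBBBBBBBBBBBBCACCADCA ⇒ BB·BB·BB·BB·BB·BB·BB·BB·BB·BB·BB·BB·BB·BB·BB·BB·AD·CA·AD·AD·CA·CC·AD·CA
    A ↦ CA
    B ↦ BB
    C ↦ AD
    D ↦ CC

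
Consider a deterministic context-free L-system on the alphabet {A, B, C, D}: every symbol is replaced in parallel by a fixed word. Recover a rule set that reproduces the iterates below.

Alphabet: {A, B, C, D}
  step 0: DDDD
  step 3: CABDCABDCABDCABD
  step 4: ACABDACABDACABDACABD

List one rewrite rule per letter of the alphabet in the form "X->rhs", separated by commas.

A->C, B->A, C->A, D->BD

  step 3 ⇒ step 4: CABDCABDCABDCABD ⇒ A·C·A·BD·A·C·A·BD·A·C·A·BD·A·C·A·BD
    A ↦ C
    B ↦ A
    C ↦ A
    D ↦ BD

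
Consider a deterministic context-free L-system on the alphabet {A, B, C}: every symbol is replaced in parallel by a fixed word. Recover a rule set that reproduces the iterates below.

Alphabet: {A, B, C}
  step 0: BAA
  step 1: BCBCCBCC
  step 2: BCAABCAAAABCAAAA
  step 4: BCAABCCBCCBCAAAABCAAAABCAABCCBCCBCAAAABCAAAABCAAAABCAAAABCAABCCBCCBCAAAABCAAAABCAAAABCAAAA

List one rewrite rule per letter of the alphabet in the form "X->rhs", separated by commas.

A->BCC, B->BC, C->AA

  step 1 ⇒ step 2: BCBCCBCC ⇒ BC·AA·BC·AA·AA·BC·AA·AA
    B ↦ BC
    C ↦ AA
  step 0 ⇒ step 1: BAA ⇒ BC·BCC·BCC
    A ↦ BCC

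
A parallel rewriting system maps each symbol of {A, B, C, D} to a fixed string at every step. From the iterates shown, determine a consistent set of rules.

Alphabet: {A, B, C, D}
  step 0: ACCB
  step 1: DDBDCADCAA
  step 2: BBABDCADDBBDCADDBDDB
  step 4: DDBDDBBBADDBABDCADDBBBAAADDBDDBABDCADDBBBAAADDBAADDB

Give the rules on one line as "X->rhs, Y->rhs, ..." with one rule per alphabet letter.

A->DDB, B->A, C->DCA, D->B

  step 1 ⇒ step 2: DDBDCADCAA ⇒ B·B·A·B·DCA·DDB·B·DCA·DDB·DDB
    A ↦ DDB
    B ↦ A
    C ↦ DCA
    D ↦ B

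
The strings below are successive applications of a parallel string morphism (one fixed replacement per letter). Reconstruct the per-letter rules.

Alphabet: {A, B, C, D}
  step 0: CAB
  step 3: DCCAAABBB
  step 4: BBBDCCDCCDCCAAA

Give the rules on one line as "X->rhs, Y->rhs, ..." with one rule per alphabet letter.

  step 3 ⇒ step 4: DCCAAABBB ⇒ B·B·B·DCC·DCC·DCC·A·A·A
    A ↦ DCC
    B ↦ A
    C ↦ B
    D ↦ B

A->DCC, B->A, C->B, D->B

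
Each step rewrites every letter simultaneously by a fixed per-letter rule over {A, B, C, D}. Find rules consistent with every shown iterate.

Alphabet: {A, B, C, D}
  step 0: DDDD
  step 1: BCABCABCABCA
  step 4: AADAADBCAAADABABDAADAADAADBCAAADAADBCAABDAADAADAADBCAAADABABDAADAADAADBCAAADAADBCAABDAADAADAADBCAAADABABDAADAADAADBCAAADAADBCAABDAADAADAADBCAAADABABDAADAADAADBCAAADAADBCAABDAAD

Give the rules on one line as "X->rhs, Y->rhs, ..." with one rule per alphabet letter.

  step 0 ⇒ step 1: DDDD ⇒ BCA·BCA·BCA·BCA
    D ↦ BCA
    A ↦ AAD  (constrained at step 1)
    B ↦ AB  (constrained at step 1)
    C ↦ D  (constrained at step 1)

A->AAD, B->AB, C->D, D->BCA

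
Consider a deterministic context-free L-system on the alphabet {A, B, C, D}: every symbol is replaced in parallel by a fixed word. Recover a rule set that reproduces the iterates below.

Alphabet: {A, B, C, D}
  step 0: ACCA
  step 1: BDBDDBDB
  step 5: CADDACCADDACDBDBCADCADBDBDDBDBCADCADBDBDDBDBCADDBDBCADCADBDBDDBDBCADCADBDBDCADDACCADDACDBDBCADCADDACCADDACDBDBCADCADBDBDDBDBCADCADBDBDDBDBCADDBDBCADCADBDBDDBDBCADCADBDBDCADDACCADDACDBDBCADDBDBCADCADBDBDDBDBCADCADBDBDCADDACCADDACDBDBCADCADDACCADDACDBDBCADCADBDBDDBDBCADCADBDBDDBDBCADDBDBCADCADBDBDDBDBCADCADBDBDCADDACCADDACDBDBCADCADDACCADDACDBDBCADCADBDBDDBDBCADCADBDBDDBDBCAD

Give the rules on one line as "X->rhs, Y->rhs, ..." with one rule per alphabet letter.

  step 0 ⇒ step 1: ACCA ⇒ B·DBD·DBD·B
    A ↦ B
    C ↦ DBD
    B ↦ DAC  (constrained at step 1)
    D ↦ CAD  (constrained at step 1)

A->B, B->DAC, C->DBD, D->CAD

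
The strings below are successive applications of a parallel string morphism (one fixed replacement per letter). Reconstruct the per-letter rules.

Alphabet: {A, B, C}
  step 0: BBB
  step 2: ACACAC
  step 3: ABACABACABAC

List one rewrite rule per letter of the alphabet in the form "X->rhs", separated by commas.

  step 2 ⇒ step 3: ACACAC ⇒ AB·AC·AB·AC·AB·AC
    A ↦ AB
    C ↦ AC
    B ↦ C  (constrained at step 0)

A->AB, B->C, C->AC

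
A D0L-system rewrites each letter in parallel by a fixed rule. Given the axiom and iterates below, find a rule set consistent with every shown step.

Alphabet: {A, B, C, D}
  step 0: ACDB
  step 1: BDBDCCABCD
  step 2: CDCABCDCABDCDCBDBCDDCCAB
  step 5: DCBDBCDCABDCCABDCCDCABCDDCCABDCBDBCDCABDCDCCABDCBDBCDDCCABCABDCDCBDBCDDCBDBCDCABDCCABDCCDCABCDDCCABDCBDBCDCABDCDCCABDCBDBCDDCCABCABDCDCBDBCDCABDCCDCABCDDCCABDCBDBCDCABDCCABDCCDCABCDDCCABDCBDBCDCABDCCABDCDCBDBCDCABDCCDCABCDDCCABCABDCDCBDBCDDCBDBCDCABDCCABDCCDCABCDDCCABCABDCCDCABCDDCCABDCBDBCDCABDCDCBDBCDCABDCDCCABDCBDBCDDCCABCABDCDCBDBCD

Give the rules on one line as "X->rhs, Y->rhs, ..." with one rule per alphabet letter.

A->BDB, B->CD, C->DC, D->CAB

  step 1 ⇒ step 2: BDBDCCABCD ⇒ CD·CAB·CD·CAB·DC·DC·BDB·CD·DC·CAB
    A ↦ BDB
    B ↦ CD
    C ↦ DC
    D ↦ CAB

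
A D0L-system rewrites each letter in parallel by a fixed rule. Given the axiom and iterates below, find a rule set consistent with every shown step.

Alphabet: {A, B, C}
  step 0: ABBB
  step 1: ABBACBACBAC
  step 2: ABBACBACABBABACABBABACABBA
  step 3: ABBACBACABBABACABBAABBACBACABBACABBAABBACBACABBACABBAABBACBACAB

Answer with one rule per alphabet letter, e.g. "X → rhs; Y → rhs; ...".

A->AB, B->BAC, C->BA

  step 2 ⇒ step 3: ABBACBACABBABACABBABACABBA ⇒ AB·BAC·BAC·AB·BA·BAC·AB·BA·AB·BAC·BAC·AB·BAC·AB·BA·AB·BAC·BAC·AB·BAC·AB·BA·AB·BAC·BAC·AB
    A ↦ AB
    B ↦ BAC
    C ↦ BA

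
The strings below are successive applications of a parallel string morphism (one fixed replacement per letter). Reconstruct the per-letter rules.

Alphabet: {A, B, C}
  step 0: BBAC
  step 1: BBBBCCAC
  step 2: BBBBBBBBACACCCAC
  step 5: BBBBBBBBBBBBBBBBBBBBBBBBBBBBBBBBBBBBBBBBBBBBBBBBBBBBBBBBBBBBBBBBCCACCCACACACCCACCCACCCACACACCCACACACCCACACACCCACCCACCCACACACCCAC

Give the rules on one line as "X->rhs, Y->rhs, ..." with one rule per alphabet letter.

A->CC, B->BB, C->AC

  step 1 ⇒ step 2: BBBBCCAC ⇒ BB·BB·BB·BB·AC·AC·CC·AC
    A ↦ CC
    B ↦ BB
    C ↦ AC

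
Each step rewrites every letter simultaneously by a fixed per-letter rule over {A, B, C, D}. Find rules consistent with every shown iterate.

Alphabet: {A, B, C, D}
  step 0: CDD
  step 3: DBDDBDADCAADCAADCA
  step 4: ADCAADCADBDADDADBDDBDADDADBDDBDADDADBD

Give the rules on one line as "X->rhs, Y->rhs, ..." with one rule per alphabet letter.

A->DBD, B->DC, C->DDA, D->A

  step 3 ⇒ step 4: DBDDBDADCAADCAADCA ⇒ A·DC·A·A·DC·A·DBD·A·DDA·DBD·DBD·A·DDA·DBD·DBD·A·DDA·DBD
    A ↦ DBD
    B ↦ DC
    C ↦ DDA
    D ↦ A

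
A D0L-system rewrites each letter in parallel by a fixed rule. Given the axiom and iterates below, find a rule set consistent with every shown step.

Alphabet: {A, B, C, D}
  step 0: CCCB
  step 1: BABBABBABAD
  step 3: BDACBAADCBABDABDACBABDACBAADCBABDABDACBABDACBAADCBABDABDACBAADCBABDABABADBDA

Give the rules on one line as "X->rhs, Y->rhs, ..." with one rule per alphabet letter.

A->BDA, B->AD, C->BAB, D->CBA

  step 0 ⇒ step 1: CCCB ⇒ BAB·BAB·BAB·AD
    B ↦ AD
    C ↦ BAB
    A ↦ BDA  (constrained at step 1)
    D ↦ CBA  (constrained at step 1)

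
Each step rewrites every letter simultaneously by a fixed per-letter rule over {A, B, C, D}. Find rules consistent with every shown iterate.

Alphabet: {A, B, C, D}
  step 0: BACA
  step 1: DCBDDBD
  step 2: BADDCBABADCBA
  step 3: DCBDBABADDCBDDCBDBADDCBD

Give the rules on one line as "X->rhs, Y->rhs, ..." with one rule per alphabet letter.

A->BD, B->DC, C->D, D->BA

  step 2 ⇒ step 3: BADDCBABADCBA ⇒ DC·BD·BA·BA·D·DC·BD·DC·BD·BA·D·DC·BD
    A ↦ BD
    B ↦ DC
    C ↦ D
    D ↦ BA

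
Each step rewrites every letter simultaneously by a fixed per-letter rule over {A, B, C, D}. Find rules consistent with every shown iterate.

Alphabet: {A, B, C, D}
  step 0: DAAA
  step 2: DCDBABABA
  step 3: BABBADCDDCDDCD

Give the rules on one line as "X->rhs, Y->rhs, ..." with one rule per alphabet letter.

  step 2 ⇒ step 3: DCDBABABA ⇒ BA·B·BA·DC·D·DC·D·DC·D
    A ↦ D
    B ↦ DC
    C ↦ B
    D ↦ BA

A->D, B->DC, C->B, D->BA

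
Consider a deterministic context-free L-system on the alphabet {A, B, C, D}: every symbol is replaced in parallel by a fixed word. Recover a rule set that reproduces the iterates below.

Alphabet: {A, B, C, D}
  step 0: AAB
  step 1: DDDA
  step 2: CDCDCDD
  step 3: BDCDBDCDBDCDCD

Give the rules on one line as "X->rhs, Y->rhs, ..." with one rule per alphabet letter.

A->D, B->DA, C->BD, D->CD

  step 2 ⇒ step 3: CDCDCDD ⇒ BD·CD·BD·CD·BD·CD·CD
    C ↦ BD
    D ↦ CD
  step 0 ⇒ step 1: AAB ⇒ D·D·DA
    A ↦ D
  step 0 ⇒ step 1: AAB ⇒ D·D·DA
    B ↦ DA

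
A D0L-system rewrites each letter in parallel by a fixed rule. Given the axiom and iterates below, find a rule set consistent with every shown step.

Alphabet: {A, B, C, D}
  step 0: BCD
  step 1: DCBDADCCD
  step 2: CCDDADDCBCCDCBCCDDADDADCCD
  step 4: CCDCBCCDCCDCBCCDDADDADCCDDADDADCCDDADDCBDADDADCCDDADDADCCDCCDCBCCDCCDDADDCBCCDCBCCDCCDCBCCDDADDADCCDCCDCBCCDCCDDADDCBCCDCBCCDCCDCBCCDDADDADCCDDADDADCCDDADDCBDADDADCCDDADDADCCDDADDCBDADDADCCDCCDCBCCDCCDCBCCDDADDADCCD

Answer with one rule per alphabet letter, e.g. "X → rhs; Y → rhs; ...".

A->CB, B->DCB, C->DAD, D->CCD

  step 1 ⇒ step 2: DCBDADCCD ⇒ CCD·DAD·DCB·CCD·CB·CCD·DAD·DAD·CCD
    A ↦ CB
    B ↦ DCB
    C ↦ DAD
    D ↦ CCD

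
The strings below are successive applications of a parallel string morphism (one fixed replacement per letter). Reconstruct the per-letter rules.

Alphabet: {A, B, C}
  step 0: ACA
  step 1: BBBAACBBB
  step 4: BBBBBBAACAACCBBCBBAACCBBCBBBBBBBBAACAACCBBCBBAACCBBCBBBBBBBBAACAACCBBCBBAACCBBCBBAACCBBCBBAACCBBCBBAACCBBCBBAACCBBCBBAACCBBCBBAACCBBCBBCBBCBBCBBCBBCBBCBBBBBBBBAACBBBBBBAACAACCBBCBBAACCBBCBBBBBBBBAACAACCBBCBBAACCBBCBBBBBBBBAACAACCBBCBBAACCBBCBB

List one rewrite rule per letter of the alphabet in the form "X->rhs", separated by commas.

A->BBB, B->CBB, C->AAC

  step 0 ⇒ step 1: ACA ⇒ BBB·AAC·BBB
    A ↦ BBB
    C ↦ AAC
    B ↦ CBB  (constrained at step 1)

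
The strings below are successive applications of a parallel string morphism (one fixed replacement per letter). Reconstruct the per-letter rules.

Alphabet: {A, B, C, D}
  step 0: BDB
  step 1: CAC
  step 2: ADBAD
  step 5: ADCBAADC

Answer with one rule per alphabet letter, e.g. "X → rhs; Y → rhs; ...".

A->B, B->C, C->AD, D->A

  step 1 ⇒ step 2: CAC ⇒ AD·B·AD
    A ↦ B
    C ↦ AD
  step 0 ⇒ step 1: BDB ⇒ C·A·C
    B ↦ C
  step 0 ⇒ step 1: BDB ⇒ C·A·C
    D ↦ A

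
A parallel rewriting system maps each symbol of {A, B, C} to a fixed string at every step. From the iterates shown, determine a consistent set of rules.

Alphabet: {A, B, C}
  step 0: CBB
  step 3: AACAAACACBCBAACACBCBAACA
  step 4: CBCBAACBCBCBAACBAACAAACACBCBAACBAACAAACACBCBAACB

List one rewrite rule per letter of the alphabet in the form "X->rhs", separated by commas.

  step 3 ⇒ step 4: AACAAACACBCBAACACBCBAACA ⇒ CB·CB·AA·CB·CB·CB·AA·CB·AA·CA·AA·CA·CB·CB·AA·CB·AA·CA·AA·CA·CB·CB·AA·CB
    A ↦ CB
    B ↦ CA
    C ↦ AA

A->CB, B->CA, C->AA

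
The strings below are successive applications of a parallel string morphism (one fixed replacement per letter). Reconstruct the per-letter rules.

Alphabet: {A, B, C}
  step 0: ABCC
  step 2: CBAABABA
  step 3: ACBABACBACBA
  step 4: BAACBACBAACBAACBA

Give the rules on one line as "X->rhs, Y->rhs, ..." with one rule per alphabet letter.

  step 3 ⇒ step 4: ACBABACBACBA ⇒ BA·A·C·BA·C·BA·A·C·BA·A·C·BA
    A ↦ BA
    B ↦ C
    C ↦ A

A->BA, B->C, C->A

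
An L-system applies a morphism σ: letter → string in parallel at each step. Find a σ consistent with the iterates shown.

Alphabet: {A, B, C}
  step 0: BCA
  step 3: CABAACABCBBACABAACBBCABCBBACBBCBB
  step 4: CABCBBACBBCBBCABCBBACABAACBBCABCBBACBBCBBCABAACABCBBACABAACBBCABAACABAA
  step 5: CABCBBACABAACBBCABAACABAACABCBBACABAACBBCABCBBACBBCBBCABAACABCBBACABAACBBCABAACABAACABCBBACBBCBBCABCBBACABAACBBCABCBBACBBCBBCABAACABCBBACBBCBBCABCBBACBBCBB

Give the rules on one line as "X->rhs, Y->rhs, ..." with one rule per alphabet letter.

A->CBB, B->A, C->CAB

  step 4 ⇒ step 5: CABCBBACBBCBBCABCBBACABAACBBCABCBBACBBCBBCABAACABCBBACABAACBBCABAACABAA ⇒ CAB·CBB·A·CAB·A·A·CBB·CAB·A·A·CAB·A·A·CAB·CBB·A·CAB·A·A·CBB·CAB·CBB·A·CBB·CBB·CAB·A·A·CAB·CBB·A·CAB·A·A·CBB·CAB·A·A·CAB·A·A·CAB·CBB·A·CBB·CBB·CAB·CBB·A·CAB·A·A·CBB·CAB·CBB·A·CBB·CBB·CAB·A·A·CAB·CBB·A·CBB·CBB·CAB·CBB·A·CBB·CBB
    A ↦ CBB
    B ↦ A
    C ↦ CAB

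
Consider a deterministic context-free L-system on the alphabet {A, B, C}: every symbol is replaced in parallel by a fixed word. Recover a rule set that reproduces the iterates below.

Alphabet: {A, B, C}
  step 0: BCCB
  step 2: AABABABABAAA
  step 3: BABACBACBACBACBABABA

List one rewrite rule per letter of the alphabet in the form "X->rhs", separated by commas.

  step 2 ⇒ step 3: AABABABABAAA ⇒ BA·BA·C·BA·C·BA·C·BA·C·BA·BA·BA
    A ↦ BA
    B ↦ C
    C ↦ AA  (constrained at step 0)

A->BA, B->C, C->AA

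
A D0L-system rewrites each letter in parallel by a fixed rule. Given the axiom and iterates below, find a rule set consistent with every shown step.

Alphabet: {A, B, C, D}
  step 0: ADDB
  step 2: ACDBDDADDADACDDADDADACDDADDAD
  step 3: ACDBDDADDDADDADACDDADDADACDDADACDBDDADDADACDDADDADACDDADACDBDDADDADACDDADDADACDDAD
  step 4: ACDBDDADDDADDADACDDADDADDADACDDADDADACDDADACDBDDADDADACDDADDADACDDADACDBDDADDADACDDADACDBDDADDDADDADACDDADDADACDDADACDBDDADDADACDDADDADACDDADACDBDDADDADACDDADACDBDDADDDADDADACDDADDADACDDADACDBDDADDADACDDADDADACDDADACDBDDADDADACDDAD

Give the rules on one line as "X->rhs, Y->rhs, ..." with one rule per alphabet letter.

  step 3 ⇒ step 4: ACDBDDADDDADDADACDDADDADACDDADACDBDDADDADACDDADDADACDDADACDBDDADDADACDDADDADACDDAD ⇒ ACD·BD·DAD·D·DAD·DAD·ACD·DAD·DAD·DAD·ACD·DAD·DAD·ACD·DAD·ACD·BD·DAD·DAD·ACD·DAD·DAD·ACD·DAD·ACD·BD·DAD·DAD·ACD·DAD·ACD·BD·DAD·D·DAD·DAD·ACD·DAD·DAD·ACD·DAD·ACD·BD·DAD·DAD·ACD·DAD·DAD·ACD·DAD·ACD·BD·DAD·DAD·ACD·DAD·ACD·BD·DAD·D·DAD·DAD·ACD·DAD·DAD·ACD·DAD·ACD·BD·DAD·DAD·ACD·DAD·DAD·ACD·DAD·ACD·BD·DAD·DAD·ACD·DAD
    A ↦ ACD
    B ↦ D
    C ↦ BD
    D ↦ DAD

A->ACD, B->D, C->BD, D->DAD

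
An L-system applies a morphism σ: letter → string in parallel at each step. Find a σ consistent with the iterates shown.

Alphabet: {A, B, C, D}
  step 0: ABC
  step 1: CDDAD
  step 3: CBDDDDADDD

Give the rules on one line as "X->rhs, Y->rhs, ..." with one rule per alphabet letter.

A->C, B->DD, C->AD, D->B

  step 0 ⇒ step 1: ABC ⇒ C·DD·AD
    A ↦ C
    B ↦ DD
    C ↦ AD
    D ↦ B  (constrained at step 1)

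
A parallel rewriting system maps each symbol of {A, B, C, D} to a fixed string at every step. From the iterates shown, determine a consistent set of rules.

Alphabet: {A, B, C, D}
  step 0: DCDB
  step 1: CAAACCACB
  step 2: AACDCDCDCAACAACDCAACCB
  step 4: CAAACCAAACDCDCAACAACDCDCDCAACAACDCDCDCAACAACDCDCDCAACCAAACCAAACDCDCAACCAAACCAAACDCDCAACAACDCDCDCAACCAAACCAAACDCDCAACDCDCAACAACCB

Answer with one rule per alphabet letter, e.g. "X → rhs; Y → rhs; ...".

  step 1 ⇒ step 2: CAAACCACB ⇒ AAC·DC·DC·DC·AAC·AAC·DC·AAC·CB
    A ↦ DC
    B ↦ CB
    C ↦ AAC
  step 0 ⇒ step 1: DCDB ⇒ CA·AAC·CA·CB
    D ↦ CA

A->DC, B->CB, C->AAC, D->CA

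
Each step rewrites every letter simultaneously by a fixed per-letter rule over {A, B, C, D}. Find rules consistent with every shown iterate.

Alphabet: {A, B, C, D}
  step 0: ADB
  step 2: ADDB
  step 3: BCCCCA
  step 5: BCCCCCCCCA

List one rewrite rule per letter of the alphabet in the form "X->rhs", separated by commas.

  step 2 ⇒ step 3: ADDB ⇒ B·CC·CC·A
    A ↦ B
    B ↦ A
    D ↦ CC
    C ↦ D  (constrained at step 3)

A->B, B->A, C->D, D->CC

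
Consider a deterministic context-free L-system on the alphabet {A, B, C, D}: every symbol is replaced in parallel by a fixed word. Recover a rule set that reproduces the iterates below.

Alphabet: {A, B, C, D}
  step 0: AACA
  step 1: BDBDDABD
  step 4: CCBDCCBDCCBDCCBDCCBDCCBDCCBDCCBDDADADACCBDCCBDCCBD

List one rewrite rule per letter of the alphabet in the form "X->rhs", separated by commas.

A->BD, B->C, C->DA, D->CC

  step 0 ⇒ step 1: AACA ⇒ BD·BD·DA·BD
    A ↦ BD
    C ↦ DA
    B ↦ C  (constrained at step 1)
    D ↦ CC  (constrained at step 1)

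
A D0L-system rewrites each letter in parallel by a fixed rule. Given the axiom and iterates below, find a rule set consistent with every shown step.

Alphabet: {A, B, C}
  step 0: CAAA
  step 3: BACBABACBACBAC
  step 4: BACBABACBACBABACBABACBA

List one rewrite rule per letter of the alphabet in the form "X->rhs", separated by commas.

A->C, B->BA, C->BA

  step 3 ⇒ step 4: BACBABACBACBAC ⇒ BA·C·BA·BA·C·BA·C·BA·BA·C·BA·BA·C·BA
    A ↦ C
    B ↦ BA
    C ↦ BA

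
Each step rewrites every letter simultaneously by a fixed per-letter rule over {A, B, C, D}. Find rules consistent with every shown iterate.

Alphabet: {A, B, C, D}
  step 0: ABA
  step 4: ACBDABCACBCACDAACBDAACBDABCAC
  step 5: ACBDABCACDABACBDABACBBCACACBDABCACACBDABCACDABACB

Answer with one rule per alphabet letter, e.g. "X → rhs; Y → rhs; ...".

  step 4 ⇒ step 5: ACBDABCACBCACDAACBDAACBDABCAC ⇒ AC·B·DA·BC·AC·DA·B·AC·B·DA·B·AC·B·BC·AC·AC·B·DA·BC·AC·AC·B·DA·BC·AC·DA·B·AC·B
    A ↦ AC
    B ↦ DA
    C ↦ B
    D ↦ BC

A->AC, B->DA, C->B, D->BC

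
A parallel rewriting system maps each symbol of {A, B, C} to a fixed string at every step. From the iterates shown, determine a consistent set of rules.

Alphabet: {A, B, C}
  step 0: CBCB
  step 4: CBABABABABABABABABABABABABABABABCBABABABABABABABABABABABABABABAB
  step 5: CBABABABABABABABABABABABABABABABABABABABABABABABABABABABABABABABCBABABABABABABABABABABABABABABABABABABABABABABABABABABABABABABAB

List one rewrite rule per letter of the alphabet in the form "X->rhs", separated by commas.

A->AB, B->AB, C->CB

  step 4 ⇒ step 5: CBABABABABABABABABABABABABABABABCBABABABABABABABABABABABABABABAB ⇒ CB·AB·AB·AB·AB·AB·AB·AB·AB·AB·AB·AB·AB·AB·AB·AB·AB·AB·AB·AB·AB·AB·AB·AB·AB·AB·AB·AB·AB·AB·AB·AB·CB·AB·AB·AB·AB·AB·AB·AB·AB·AB·AB·AB·AB·AB·AB·AB·AB·AB·AB·AB·AB·AB·AB·AB·AB·AB·AB·AB·AB·AB·AB·AB
    A ↦ AB
    B ↦ AB
    C ↦ CB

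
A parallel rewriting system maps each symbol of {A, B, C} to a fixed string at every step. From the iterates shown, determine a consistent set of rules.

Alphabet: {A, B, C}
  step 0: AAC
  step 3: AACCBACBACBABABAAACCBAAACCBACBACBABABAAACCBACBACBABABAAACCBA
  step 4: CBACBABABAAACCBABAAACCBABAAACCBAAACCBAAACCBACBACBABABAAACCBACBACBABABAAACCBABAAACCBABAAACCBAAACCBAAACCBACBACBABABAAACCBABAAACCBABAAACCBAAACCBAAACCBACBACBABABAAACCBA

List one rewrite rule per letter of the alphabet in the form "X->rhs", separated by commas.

  step 3 ⇒ step 4: AACCBACBACBABABAAACCBAAACCBACBACBABABAAACCBACBACBABABAAACCBA ⇒ CBA·CBA·BA·BA·AAC·CBA·BA·AAC·CBA·BA·AAC·CBA·AAC·CBA·AAC·CBA·CBA·CBA·BA·BA·AAC·CBA·CBA·CBA·BA·BA·AAC·CBA·BA·AAC·CBA·BA·AAC·CBA·AAC·CBA·AAC·CBA·CBA·CBA·BA·BA·AAC·CBA·BA·AAC·CBA·BA·AAC·CBA·AAC·CBA·AAC·CBA·CBA·CBA·BA·BA·AAC·CBA
    A ↦ CBA
    B ↦ AAC
    C ↦ BA

A->CBA, B->AAC, C->BA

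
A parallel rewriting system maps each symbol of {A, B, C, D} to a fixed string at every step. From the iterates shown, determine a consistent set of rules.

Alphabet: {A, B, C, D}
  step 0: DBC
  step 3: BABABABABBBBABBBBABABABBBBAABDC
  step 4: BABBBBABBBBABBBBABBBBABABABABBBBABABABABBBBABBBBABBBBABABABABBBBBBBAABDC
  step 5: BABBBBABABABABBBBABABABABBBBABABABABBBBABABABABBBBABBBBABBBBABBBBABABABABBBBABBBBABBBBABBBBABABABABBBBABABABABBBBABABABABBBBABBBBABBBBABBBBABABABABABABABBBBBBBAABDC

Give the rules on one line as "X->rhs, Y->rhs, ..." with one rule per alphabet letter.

  step 4 ⇒ step 5: BABBBBABBBBABBBBABBBBABABABABBBBABABABABBBBABBBBABBBBABABABABBBBBBBAABDC ⇒ BA·BBB·BA·BA·BA·BA·BBB·BA·BA·BA·BA·BBB·BA·BA·BA·BA·BBB·BA·BA·BA·BA·BBB·BA·BBB·BA·BBB·BA·BBB·BA·BA·BA·BA·BBB·BA·BBB·BA·BBB·BA·BBB·BA·BA·BA·BA·BBB·BA·BA·BA·BA·BBB·BA·BA·BA·BA·BBB·BA·BBB·BA·BBB·BA·BBB·BA·BA·BA·BA·BA·BA·BA·BBB·BBB·BA·AB·DC
    A ↦ BBB
    B ↦ BA
    C ↦ DC
    D ↦ AB

A->BBB, B->BA, C->DC, D->AB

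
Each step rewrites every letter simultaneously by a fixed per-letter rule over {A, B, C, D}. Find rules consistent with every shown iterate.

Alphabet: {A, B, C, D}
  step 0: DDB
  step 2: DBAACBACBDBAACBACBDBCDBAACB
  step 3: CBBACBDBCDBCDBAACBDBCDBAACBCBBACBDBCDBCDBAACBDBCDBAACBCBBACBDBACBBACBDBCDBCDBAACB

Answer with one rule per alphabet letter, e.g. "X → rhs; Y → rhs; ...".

A->DBC, B->ACB, C->DBA, D->CBB

  step 2 ⇒ step 3: DBAACBACBDBAACBACBDBCDBAACB ⇒ CBB·ACB·DBC·DBC·DBA·ACB·DBC·DBA·ACB·CBB·ACB·DBC·DBC·DBA·ACB·DBC·DBA·ACB·CBB·ACB·DBA·CBB·ACB·DBC·DBC·DBA·ACB
    A ↦ DBC
    B ↦ ACB
    C ↦ DBA
    D ↦ CBB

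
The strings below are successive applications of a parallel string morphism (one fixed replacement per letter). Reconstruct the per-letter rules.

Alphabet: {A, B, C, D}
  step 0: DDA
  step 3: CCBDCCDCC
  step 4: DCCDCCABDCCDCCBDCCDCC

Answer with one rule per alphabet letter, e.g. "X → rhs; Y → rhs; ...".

  step 3 ⇒ step 4: CCBDCCDCC ⇒ DCC·DCC·A·B·DCC·DCC·B·DCC·DCC
    B ↦ A
    C ↦ DCC
    D ↦ B
    A ↦ C  (constrained at step 0)

A->C, B->A, C->DCC, D->B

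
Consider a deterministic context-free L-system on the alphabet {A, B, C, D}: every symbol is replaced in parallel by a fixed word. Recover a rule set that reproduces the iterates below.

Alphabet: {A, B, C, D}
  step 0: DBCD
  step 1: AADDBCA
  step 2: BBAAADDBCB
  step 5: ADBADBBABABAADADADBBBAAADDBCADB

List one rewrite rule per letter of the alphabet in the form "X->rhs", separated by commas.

  step 1 ⇒ step 2: AADDBCA ⇒ B·B·A·A·AD·DBC·B
    A ↦ B
    B ↦ AD
    C ↦ DBC
    D ↦ A

A->B, B->AD, C->DBC, D->A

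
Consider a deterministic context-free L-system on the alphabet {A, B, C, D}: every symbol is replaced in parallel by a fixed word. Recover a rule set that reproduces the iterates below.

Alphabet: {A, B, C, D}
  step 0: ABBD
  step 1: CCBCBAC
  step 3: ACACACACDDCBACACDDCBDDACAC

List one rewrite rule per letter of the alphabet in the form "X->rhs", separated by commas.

A->C, B->CB, C->DD, D->AC

  step 0 ⇒ step 1: ABBD ⇒ C·CB·CB·AC
    A ↦ C
    B ↦ CB
    D ↦ AC
    C ↦ DD  (constrained at step 1)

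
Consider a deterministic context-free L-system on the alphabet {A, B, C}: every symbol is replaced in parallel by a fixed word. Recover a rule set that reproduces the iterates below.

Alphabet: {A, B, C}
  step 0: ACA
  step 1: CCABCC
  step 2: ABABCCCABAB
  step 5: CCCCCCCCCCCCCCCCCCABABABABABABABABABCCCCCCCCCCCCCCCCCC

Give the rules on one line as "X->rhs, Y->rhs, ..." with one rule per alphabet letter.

A->CC, B->C, C->AB

  step 1 ⇒ step 2: CCABCC ⇒ AB·AB·CC·C·AB·AB
    A ↦ CC
    B ↦ C
    C ↦ AB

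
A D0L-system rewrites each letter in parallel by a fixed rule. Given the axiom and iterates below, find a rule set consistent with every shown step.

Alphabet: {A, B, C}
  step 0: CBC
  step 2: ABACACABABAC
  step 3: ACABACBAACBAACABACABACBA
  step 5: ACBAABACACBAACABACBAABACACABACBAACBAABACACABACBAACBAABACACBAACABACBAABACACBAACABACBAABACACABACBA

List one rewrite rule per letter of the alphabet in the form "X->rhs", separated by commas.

A->AC, B->AB, C->BA

  step 2 ⇒ step 3: ABACACABABAC ⇒ AC·AB·AC·BA·AC·BA·AC·AB·AC·AB·AC·BA
    A ↦ AC
    B ↦ AB
    C ↦ BA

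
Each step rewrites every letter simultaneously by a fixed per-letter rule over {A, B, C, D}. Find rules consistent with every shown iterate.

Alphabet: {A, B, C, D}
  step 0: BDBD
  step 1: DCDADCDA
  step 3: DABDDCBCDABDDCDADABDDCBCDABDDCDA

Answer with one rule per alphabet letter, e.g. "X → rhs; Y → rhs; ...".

  step 0 ⇒ step 1: BDBD ⇒ DC·DA·DC·DA
    B ↦ DC
    D ↦ DA
    A ↦ BD  (constrained at step 1)
    C ↦ BC  (constrained at step 1)

A->BD, B->DC, C->BC, D->DA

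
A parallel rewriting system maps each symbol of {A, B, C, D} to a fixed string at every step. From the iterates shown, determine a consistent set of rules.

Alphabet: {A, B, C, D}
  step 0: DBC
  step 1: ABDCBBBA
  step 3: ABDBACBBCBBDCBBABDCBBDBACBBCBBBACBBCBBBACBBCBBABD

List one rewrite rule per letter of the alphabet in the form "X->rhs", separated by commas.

  step 0 ⇒ step 1: DBC ⇒ ABD·CBB·BA
    B ↦ CBB
    C ↦ BA
    D ↦ ABD
    A ↦ D  (constrained at step 1)

A->D, B->CBB, C->BA, D->ABD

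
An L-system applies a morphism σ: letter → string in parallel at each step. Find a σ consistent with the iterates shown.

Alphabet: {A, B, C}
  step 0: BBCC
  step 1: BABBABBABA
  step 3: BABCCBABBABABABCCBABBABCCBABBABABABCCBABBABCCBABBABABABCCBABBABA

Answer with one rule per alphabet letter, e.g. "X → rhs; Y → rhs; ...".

A->CC, B->BAB, C->BA

  step 0 ⇒ step 1: BBCC ⇒ BAB·BAB·BA·BA
    B ↦ BAB
    C ↦ BA
    A ↦ CC  (constrained at step 1)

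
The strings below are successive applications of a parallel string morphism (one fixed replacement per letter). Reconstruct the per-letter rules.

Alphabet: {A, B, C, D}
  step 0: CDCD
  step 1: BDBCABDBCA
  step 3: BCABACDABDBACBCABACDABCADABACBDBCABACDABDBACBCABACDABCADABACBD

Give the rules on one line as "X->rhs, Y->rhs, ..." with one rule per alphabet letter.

A->BAC, B->DA, C->BD, D->BCA

  step 0 ⇒ step 1: CDCD ⇒ BD·BCA·BD·BCA
    C ↦ BD
    D ↦ BCA
    A ↦ BAC  (constrained at step 1)
    B ↦ DA  (constrained at step 1)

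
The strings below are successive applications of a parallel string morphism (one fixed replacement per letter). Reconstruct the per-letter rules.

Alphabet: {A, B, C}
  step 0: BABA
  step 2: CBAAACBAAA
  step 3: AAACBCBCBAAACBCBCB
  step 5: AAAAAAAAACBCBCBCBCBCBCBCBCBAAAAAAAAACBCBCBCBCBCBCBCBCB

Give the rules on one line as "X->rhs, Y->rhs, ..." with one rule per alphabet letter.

A->CB, B->A, C->AA

  step 2 ⇒ step 3: CBAAACBAAA ⇒ AA·A·CB·CB·CB·AA·A·CB·CB·CB
    A ↦ CB
    B ↦ A
    C ↦ AA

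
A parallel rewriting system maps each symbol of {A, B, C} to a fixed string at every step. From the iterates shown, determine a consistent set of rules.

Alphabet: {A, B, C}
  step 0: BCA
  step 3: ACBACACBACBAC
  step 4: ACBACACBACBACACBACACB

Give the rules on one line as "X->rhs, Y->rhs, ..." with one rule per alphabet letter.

A->AC, B->AC, C->B

  step 3 ⇒ step 4: ACBACACBACBAC ⇒ AC·B·AC·AC·B·AC·B·AC·AC·B·AC·AC·B
    A ↦ AC
    B ↦ AC
    C ↦ B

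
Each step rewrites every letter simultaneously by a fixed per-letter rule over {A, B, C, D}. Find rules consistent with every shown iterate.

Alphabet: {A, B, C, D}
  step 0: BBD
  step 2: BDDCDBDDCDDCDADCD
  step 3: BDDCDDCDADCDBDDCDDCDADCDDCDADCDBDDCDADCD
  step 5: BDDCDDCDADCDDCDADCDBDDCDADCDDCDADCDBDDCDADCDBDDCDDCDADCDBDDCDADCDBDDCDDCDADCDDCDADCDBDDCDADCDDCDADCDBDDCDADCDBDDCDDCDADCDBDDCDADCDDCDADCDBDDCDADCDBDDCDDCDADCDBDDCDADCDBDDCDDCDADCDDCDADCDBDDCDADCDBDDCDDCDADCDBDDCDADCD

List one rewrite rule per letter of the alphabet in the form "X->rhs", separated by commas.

  step 2 ⇒ step 3: BDDCDBDDCDDCDADCD ⇒ BD·DCD·DCD·A·DCD·BD·DCD·DCD·A·DCD·DCD·A·DCD·BD·DCD·A·DCD
    A ↦ BD
    B ↦ BD
    C ↦ A
    D ↦ DCD

A->BD, B->BD, C->A, D->DCD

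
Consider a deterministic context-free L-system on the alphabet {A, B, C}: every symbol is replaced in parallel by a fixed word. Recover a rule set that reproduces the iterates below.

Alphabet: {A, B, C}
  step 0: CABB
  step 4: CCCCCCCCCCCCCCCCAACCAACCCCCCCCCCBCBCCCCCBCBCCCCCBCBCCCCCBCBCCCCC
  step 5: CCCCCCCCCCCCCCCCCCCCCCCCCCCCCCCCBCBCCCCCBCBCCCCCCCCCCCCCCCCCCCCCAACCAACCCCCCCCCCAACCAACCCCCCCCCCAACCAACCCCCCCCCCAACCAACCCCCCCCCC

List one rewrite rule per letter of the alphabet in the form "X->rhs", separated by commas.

  step 4 ⇒ step 5: CCCCCCCCCCCCCCCCAACCAACCCCCCCCCCBCBCCCCCBCBCCCCCBCBCCCCCBCBCCCCC ⇒ CC·CC·CC·CC·CC·CC·CC·CC·CC·CC·CC·CC·CC·CC·CC·CC·BC·BC·CC·CC·BC·BC·CC·CC·CC·CC·CC·CC·CC·CC·CC·CC·AA·CC·AA·CC·CC·CC·CC·CC·AA·CC·AA·CC·CC·CC·CC·CC·AA·CC·AA·CC·CC·CC·CC·CC·AA·CC·AA·CC·CC·CC·CC·CC
    A ↦ BC
    B ↦ AA
    C ↦ CC

A->BC, B->AA, C->CC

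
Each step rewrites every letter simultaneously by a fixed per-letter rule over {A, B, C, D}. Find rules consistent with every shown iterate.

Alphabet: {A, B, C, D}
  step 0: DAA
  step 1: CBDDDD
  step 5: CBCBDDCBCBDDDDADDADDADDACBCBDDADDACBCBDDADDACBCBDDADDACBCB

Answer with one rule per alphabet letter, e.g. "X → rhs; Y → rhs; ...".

  step 0 ⇒ step 1: DAA ⇒ CB·DD·DD
    A ↦ DD
    D ↦ CB
    B ↦ A  (constrained at step 1)
    C ↦ DD  (constrained at step 1)

A->DD, B->A, C->DD, D->CB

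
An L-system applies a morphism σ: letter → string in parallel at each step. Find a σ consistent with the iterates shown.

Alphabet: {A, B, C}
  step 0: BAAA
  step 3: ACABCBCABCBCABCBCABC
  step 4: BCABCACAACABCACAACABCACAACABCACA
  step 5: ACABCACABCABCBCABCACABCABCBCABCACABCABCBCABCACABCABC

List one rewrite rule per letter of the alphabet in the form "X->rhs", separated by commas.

  step 4 ⇒ step 5: BCABCACAACABCACAACABCACAACABCACA ⇒ AC·A·BC·AC·A·BC·A·BC·BC·A·BC·AC·A·BC·A·BC·BC·A·BC·AC·A·BC·A·BC·BC·A·BC·AC·A·BC·A·BC
    A ↦ BC
    B ↦ AC
    C ↦ A

A->BC, B->AC, C->A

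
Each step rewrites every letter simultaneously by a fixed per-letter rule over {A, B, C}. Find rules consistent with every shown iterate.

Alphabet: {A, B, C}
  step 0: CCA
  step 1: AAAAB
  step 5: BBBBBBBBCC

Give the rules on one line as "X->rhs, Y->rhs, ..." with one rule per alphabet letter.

  step 0 ⇒ step 1: CCA ⇒ AA·AA·B
    A ↦ B
    C ↦ AA
    B ↦ C  (constrained at step 1)

A->B, B->C, C->AA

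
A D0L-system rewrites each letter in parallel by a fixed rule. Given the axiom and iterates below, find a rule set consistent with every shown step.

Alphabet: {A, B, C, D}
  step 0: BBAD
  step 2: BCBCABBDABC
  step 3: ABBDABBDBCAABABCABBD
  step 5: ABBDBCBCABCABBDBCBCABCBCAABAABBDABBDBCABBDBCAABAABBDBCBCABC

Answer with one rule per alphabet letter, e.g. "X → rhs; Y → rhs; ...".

A->BC, B->A, C->BBD, D->BA

  step 2 ⇒ step 3: BCBCABBDABC ⇒ A·BBD·A·BBD·BC·A·A·BA·BC·A·BBD
    A ↦ BC
    B ↦ A
    C ↦ BBD
    D ↦ BA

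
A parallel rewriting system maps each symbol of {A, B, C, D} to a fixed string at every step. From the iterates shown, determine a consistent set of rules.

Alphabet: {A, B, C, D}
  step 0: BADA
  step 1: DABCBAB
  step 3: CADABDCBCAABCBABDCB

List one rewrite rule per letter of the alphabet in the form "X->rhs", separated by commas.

A->AB, B->D, C->CA, D->CB

  step 0 ⇒ step 1: BADA ⇒ D·AB·CB·AB
    A ↦ AB
    B ↦ D
    D ↦ CB
    C ↦ CA  (constrained at step 1)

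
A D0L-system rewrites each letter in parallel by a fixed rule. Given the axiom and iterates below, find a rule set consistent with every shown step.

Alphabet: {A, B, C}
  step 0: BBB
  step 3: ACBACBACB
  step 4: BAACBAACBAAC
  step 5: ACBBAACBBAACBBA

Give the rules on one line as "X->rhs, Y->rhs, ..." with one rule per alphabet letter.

  step 4 ⇒ step 5: BAACBAACBAAC ⇒ AC·B·B·A·AC·B·B·A·AC·B·B·A
    A ↦ B
    B ↦ AC
    C ↦ A

A->B, B->AC, C->A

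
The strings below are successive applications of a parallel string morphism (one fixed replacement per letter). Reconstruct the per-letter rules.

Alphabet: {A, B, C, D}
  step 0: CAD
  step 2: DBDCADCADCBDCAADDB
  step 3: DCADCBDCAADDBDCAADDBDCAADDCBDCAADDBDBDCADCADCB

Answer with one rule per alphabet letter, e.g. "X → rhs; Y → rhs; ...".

  step 2 ⇒ step 3: DBDCADCADCBDCAADDB ⇒ DCA·DCB·DCA·AD·DB·DCA·AD·DB·DCA·AD·DCB·DCA·AD·DB·DB·DCA·DCA·DCB
    A ↦ DB
    B ↦ DCB
    C ↦ AD
    D ↦ DCA

A->DB, B->DCB, C->AD, D->DCA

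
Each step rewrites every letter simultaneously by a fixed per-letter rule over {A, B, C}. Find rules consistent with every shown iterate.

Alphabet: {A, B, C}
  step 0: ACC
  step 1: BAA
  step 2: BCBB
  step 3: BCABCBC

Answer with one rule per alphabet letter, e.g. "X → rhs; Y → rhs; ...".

  step 2 ⇒ step 3: BCBB ⇒ BC·A·BC·BC
    B ↦ BC
    C ↦ A
  step 0 ⇒ step 1: ACC ⇒ B·A·A
    A ↦ B

A->B, B->BC, C->A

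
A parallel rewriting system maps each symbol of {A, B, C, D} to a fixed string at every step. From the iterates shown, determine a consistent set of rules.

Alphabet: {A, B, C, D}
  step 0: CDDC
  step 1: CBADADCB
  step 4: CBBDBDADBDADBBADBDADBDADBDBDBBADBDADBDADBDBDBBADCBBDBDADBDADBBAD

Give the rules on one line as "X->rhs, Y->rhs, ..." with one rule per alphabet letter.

A->BB, B->BD, C->CB, D->AD

  step 0 ⇒ step 1: CDDC ⇒ CB·AD·AD·CB
    C ↦ CB
    D ↦ AD
    A ↦ BB  (constrained at step 1)
    B ↦ BD  (constrained at step 1)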